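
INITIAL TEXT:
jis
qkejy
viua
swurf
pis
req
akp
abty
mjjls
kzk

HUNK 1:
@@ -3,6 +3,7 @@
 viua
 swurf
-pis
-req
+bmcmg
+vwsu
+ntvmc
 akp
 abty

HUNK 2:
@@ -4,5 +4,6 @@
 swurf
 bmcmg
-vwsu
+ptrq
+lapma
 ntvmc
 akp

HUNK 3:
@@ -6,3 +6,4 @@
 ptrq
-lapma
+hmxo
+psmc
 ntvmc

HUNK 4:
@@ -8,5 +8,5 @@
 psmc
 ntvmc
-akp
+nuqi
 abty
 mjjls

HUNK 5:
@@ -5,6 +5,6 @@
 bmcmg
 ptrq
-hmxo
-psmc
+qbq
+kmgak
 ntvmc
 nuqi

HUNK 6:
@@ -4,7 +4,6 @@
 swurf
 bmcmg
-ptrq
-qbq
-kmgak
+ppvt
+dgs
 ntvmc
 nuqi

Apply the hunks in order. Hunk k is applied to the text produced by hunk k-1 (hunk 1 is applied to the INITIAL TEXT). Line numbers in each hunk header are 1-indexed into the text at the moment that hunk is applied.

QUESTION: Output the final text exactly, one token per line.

Hunk 1: at line 3 remove [pis,req] add [bmcmg,vwsu,ntvmc] -> 11 lines: jis qkejy viua swurf bmcmg vwsu ntvmc akp abty mjjls kzk
Hunk 2: at line 4 remove [vwsu] add [ptrq,lapma] -> 12 lines: jis qkejy viua swurf bmcmg ptrq lapma ntvmc akp abty mjjls kzk
Hunk 3: at line 6 remove [lapma] add [hmxo,psmc] -> 13 lines: jis qkejy viua swurf bmcmg ptrq hmxo psmc ntvmc akp abty mjjls kzk
Hunk 4: at line 8 remove [akp] add [nuqi] -> 13 lines: jis qkejy viua swurf bmcmg ptrq hmxo psmc ntvmc nuqi abty mjjls kzk
Hunk 5: at line 5 remove [hmxo,psmc] add [qbq,kmgak] -> 13 lines: jis qkejy viua swurf bmcmg ptrq qbq kmgak ntvmc nuqi abty mjjls kzk
Hunk 6: at line 4 remove [ptrq,qbq,kmgak] add [ppvt,dgs] -> 12 lines: jis qkejy viua swurf bmcmg ppvt dgs ntvmc nuqi abty mjjls kzk

Answer: jis
qkejy
viua
swurf
bmcmg
ppvt
dgs
ntvmc
nuqi
abty
mjjls
kzk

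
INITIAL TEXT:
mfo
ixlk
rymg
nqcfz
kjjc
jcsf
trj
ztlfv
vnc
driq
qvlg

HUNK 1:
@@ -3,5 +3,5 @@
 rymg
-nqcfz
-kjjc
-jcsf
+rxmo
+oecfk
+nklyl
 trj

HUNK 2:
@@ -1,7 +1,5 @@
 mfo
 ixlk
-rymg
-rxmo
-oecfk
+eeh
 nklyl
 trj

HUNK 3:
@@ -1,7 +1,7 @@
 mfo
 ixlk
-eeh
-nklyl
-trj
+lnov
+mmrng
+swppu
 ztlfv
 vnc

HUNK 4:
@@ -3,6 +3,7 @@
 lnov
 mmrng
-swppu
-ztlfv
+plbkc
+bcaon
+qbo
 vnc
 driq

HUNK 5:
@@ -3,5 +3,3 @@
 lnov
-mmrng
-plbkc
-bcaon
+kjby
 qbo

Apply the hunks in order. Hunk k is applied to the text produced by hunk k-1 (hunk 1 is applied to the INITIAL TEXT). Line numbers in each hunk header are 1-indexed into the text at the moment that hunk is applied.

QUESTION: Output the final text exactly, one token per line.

Hunk 1: at line 3 remove [nqcfz,kjjc,jcsf] add [rxmo,oecfk,nklyl] -> 11 lines: mfo ixlk rymg rxmo oecfk nklyl trj ztlfv vnc driq qvlg
Hunk 2: at line 1 remove [rymg,rxmo,oecfk] add [eeh] -> 9 lines: mfo ixlk eeh nklyl trj ztlfv vnc driq qvlg
Hunk 3: at line 1 remove [eeh,nklyl,trj] add [lnov,mmrng,swppu] -> 9 lines: mfo ixlk lnov mmrng swppu ztlfv vnc driq qvlg
Hunk 4: at line 3 remove [swppu,ztlfv] add [plbkc,bcaon,qbo] -> 10 lines: mfo ixlk lnov mmrng plbkc bcaon qbo vnc driq qvlg
Hunk 5: at line 3 remove [mmrng,plbkc,bcaon] add [kjby] -> 8 lines: mfo ixlk lnov kjby qbo vnc driq qvlg

Answer: mfo
ixlk
lnov
kjby
qbo
vnc
driq
qvlg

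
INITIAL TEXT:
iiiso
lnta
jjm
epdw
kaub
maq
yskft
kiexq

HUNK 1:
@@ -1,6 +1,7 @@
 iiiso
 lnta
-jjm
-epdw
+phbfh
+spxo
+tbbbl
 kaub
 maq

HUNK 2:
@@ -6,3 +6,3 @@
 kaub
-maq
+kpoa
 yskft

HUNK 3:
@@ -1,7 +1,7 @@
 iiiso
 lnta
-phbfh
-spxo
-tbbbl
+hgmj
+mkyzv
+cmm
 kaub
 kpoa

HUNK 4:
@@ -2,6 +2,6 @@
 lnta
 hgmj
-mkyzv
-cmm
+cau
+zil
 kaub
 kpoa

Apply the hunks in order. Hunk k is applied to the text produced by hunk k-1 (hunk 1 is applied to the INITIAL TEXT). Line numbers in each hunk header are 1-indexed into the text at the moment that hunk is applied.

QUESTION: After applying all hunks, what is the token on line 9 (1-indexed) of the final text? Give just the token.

Hunk 1: at line 1 remove [jjm,epdw] add [phbfh,spxo,tbbbl] -> 9 lines: iiiso lnta phbfh spxo tbbbl kaub maq yskft kiexq
Hunk 2: at line 6 remove [maq] add [kpoa] -> 9 lines: iiiso lnta phbfh spxo tbbbl kaub kpoa yskft kiexq
Hunk 3: at line 1 remove [phbfh,spxo,tbbbl] add [hgmj,mkyzv,cmm] -> 9 lines: iiiso lnta hgmj mkyzv cmm kaub kpoa yskft kiexq
Hunk 4: at line 2 remove [mkyzv,cmm] add [cau,zil] -> 9 lines: iiiso lnta hgmj cau zil kaub kpoa yskft kiexq
Final line 9: kiexq

Answer: kiexq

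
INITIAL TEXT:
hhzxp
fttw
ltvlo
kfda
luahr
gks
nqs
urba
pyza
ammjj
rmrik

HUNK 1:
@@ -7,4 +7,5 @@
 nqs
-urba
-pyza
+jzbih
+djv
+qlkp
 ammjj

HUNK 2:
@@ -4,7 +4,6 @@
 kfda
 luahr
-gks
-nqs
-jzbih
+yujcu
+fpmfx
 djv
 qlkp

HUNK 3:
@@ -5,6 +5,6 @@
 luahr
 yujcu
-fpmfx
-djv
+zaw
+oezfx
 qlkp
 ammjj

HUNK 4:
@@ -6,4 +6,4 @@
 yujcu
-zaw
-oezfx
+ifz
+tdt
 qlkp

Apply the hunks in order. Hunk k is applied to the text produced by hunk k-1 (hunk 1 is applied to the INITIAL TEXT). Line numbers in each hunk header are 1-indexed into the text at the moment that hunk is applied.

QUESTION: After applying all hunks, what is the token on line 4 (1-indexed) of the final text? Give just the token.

Answer: kfda

Derivation:
Hunk 1: at line 7 remove [urba,pyza] add [jzbih,djv,qlkp] -> 12 lines: hhzxp fttw ltvlo kfda luahr gks nqs jzbih djv qlkp ammjj rmrik
Hunk 2: at line 4 remove [gks,nqs,jzbih] add [yujcu,fpmfx] -> 11 lines: hhzxp fttw ltvlo kfda luahr yujcu fpmfx djv qlkp ammjj rmrik
Hunk 3: at line 5 remove [fpmfx,djv] add [zaw,oezfx] -> 11 lines: hhzxp fttw ltvlo kfda luahr yujcu zaw oezfx qlkp ammjj rmrik
Hunk 4: at line 6 remove [zaw,oezfx] add [ifz,tdt] -> 11 lines: hhzxp fttw ltvlo kfda luahr yujcu ifz tdt qlkp ammjj rmrik
Final line 4: kfda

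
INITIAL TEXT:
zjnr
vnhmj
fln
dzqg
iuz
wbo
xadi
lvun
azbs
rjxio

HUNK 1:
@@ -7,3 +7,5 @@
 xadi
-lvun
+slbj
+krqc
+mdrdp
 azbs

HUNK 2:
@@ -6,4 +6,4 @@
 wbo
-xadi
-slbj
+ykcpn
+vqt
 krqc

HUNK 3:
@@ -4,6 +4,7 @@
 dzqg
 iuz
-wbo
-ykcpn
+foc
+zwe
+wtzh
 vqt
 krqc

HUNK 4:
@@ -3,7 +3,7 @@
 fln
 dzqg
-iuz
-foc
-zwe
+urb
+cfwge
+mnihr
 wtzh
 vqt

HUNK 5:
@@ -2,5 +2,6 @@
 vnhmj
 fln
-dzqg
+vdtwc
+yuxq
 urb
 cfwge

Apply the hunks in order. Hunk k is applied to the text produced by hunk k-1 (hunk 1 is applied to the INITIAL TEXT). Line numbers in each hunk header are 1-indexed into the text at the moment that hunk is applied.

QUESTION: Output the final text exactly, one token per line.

Hunk 1: at line 7 remove [lvun] add [slbj,krqc,mdrdp] -> 12 lines: zjnr vnhmj fln dzqg iuz wbo xadi slbj krqc mdrdp azbs rjxio
Hunk 2: at line 6 remove [xadi,slbj] add [ykcpn,vqt] -> 12 lines: zjnr vnhmj fln dzqg iuz wbo ykcpn vqt krqc mdrdp azbs rjxio
Hunk 3: at line 4 remove [wbo,ykcpn] add [foc,zwe,wtzh] -> 13 lines: zjnr vnhmj fln dzqg iuz foc zwe wtzh vqt krqc mdrdp azbs rjxio
Hunk 4: at line 3 remove [iuz,foc,zwe] add [urb,cfwge,mnihr] -> 13 lines: zjnr vnhmj fln dzqg urb cfwge mnihr wtzh vqt krqc mdrdp azbs rjxio
Hunk 5: at line 2 remove [dzqg] add [vdtwc,yuxq] -> 14 lines: zjnr vnhmj fln vdtwc yuxq urb cfwge mnihr wtzh vqt krqc mdrdp azbs rjxio

Answer: zjnr
vnhmj
fln
vdtwc
yuxq
urb
cfwge
mnihr
wtzh
vqt
krqc
mdrdp
azbs
rjxio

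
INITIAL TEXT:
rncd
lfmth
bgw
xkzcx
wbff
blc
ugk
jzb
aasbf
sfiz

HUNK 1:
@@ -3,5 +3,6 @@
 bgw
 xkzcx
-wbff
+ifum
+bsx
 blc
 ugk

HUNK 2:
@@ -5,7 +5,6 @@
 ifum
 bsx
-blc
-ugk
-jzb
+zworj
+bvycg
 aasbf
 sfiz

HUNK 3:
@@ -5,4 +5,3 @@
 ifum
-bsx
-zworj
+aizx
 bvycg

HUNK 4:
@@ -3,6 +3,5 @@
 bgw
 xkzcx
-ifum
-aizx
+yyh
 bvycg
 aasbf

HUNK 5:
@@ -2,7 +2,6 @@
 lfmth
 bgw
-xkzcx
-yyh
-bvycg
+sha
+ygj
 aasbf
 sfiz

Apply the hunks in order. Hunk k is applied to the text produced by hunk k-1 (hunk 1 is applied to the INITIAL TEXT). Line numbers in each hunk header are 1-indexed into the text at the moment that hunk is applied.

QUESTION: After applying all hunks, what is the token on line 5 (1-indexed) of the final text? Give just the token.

Hunk 1: at line 3 remove [wbff] add [ifum,bsx] -> 11 lines: rncd lfmth bgw xkzcx ifum bsx blc ugk jzb aasbf sfiz
Hunk 2: at line 5 remove [blc,ugk,jzb] add [zworj,bvycg] -> 10 lines: rncd lfmth bgw xkzcx ifum bsx zworj bvycg aasbf sfiz
Hunk 3: at line 5 remove [bsx,zworj] add [aizx] -> 9 lines: rncd lfmth bgw xkzcx ifum aizx bvycg aasbf sfiz
Hunk 4: at line 3 remove [ifum,aizx] add [yyh] -> 8 lines: rncd lfmth bgw xkzcx yyh bvycg aasbf sfiz
Hunk 5: at line 2 remove [xkzcx,yyh,bvycg] add [sha,ygj] -> 7 lines: rncd lfmth bgw sha ygj aasbf sfiz
Final line 5: ygj

Answer: ygj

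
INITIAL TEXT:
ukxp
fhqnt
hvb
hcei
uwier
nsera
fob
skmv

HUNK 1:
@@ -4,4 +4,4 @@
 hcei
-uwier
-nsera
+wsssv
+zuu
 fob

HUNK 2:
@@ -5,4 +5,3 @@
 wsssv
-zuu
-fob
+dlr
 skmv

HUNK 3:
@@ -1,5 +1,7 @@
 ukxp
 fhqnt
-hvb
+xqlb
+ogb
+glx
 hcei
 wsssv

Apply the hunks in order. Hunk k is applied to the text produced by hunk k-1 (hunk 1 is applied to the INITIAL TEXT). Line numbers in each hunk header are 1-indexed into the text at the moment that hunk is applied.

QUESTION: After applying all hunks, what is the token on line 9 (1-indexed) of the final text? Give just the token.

Answer: skmv

Derivation:
Hunk 1: at line 4 remove [uwier,nsera] add [wsssv,zuu] -> 8 lines: ukxp fhqnt hvb hcei wsssv zuu fob skmv
Hunk 2: at line 5 remove [zuu,fob] add [dlr] -> 7 lines: ukxp fhqnt hvb hcei wsssv dlr skmv
Hunk 3: at line 1 remove [hvb] add [xqlb,ogb,glx] -> 9 lines: ukxp fhqnt xqlb ogb glx hcei wsssv dlr skmv
Final line 9: skmv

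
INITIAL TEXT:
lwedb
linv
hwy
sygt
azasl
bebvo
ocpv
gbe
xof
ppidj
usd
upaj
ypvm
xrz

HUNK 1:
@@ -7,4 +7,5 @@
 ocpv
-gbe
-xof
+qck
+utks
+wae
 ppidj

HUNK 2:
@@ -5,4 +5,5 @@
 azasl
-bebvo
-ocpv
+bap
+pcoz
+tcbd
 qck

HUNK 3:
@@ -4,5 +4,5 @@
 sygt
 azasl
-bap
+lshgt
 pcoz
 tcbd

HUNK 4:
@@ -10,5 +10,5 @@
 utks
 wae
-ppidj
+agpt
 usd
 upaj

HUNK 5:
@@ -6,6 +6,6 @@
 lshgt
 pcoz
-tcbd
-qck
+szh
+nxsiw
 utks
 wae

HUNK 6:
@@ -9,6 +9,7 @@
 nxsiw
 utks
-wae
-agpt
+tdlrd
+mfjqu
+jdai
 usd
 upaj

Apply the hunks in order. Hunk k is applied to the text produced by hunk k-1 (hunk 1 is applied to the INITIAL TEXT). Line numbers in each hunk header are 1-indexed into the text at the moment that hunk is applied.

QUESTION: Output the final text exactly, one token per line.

Hunk 1: at line 7 remove [gbe,xof] add [qck,utks,wae] -> 15 lines: lwedb linv hwy sygt azasl bebvo ocpv qck utks wae ppidj usd upaj ypvm xrz
Hunk 2: at line 5 remove [bebvo,ocpv] add [bap,pcoz,tcbd] -> 16 lines: lwedb linv hwy sygt azasl bap pcoz tcbd qck utks wae ppidj usd upaj ypvm xrz
Hunk 3: at line 4 remove [bap] add [lshgt] -> 16 lines: lwedb linv hwy sygt azasl lshgt pcoz tcbd qck utks wae ppidj usd upaj ypvm xrz
Hunk 4: at line 10 remove [ppidj] add [agpt] -> 16 lines: lwedb linv hwy sygt azasl lshgt pcoz tcbd qck utks wae agpt usd upaj ypvm xrz
Hunk 5: at line 6 remove [tcbd,qck] add [szh,nxsiw] -> 16 lines: lwedb linv hwy sygt azasl lshgt pcoz szh nxsiw utks wae agpt usd upaj ypvm xrz
Hunk 6: at line 9 remove [wae,agpt] add [tdlrd,mfjqu,jdai] -> 17 lines: lwedb linv hwy sygt azasl lshgt pcoz szh nxsiw utks tdlrd mfjqu jdai usd upaj ypvm xrz

Answer: lwedb
linv
hwy
sygt
azasl
lshgt
pcoz
szh
nxsiw
utks
tdlrd
mfjqu
jdai
usd
upaj
ypvm
xrz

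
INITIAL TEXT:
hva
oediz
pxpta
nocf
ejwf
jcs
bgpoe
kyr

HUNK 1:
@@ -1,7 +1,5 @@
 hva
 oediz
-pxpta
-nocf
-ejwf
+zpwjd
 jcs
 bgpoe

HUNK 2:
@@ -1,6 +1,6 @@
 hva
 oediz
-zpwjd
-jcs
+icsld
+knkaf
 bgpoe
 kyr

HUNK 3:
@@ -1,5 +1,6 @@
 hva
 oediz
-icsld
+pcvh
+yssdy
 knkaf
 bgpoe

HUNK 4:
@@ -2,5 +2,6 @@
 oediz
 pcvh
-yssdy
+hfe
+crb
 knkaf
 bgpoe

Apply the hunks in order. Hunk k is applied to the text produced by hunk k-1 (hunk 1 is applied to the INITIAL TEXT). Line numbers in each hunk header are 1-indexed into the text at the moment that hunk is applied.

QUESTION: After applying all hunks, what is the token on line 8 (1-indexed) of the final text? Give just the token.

Hunk 1: at line 1 remove [pxpta,nocf,ejwf] add [zpwjd] -> 6 lines: hva oediz zpwjd jcs bgpoe kyr
Hunk 2: at line 1 remove [zpwjd,jcs] add [icsld,knkaf] -> 6 lines: hva oediz icsld knkaf bgpoe kyr
Hunk 3: at line 1 remove [icsld] add [pcvh,yssdy] -> 7 lines: hva oediz pcvh yssdy knkaf bgpoe kyr
Hunk 4: at line 2 remove [yssdy] add [hfe,crb] -> 8 lines: hva oediz pcvh hfe crb knkaf bgpoe kyr
Final line 8: kyr

Answer: kyr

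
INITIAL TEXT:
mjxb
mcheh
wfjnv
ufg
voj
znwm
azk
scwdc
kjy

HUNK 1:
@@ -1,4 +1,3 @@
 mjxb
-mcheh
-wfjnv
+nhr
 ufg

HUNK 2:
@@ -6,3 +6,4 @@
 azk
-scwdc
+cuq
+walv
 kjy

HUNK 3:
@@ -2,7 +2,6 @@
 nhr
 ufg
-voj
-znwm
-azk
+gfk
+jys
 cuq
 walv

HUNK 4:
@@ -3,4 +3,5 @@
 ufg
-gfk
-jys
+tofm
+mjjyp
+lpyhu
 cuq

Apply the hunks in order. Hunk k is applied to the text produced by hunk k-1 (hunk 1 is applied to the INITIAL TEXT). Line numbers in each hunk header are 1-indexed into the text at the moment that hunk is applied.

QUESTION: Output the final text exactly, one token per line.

Hunk 1: at line 1 remove [mcheh,wfjnv] add [nhr] -> 8 lines: mjxb nhr ufg voj znwm azk scwdc kjy
Hunk 2: at line 6 remove [scwdc] add [cuq,walv] -> 9 lines: mjxb nhr ufg voj znwm azk cuq walv kjy
Hunk 3: at line 2 remove [voj,znwm,azk] add [gfk,jys] -> 8 lines: mjxb nhr ufg gfk jys cuq walv kjy
Hunk 4: at line 3 remove [gfk,jys] add [tofm,mjjyp,lpyhu] -> 9 lines: mjxb nhr ufg tofm mjjyp lpyhu cuq walv kjy

Answer: mjxb
nhr
ufg
tofm
mjjyp
lpyhu
cuq
walv
kjy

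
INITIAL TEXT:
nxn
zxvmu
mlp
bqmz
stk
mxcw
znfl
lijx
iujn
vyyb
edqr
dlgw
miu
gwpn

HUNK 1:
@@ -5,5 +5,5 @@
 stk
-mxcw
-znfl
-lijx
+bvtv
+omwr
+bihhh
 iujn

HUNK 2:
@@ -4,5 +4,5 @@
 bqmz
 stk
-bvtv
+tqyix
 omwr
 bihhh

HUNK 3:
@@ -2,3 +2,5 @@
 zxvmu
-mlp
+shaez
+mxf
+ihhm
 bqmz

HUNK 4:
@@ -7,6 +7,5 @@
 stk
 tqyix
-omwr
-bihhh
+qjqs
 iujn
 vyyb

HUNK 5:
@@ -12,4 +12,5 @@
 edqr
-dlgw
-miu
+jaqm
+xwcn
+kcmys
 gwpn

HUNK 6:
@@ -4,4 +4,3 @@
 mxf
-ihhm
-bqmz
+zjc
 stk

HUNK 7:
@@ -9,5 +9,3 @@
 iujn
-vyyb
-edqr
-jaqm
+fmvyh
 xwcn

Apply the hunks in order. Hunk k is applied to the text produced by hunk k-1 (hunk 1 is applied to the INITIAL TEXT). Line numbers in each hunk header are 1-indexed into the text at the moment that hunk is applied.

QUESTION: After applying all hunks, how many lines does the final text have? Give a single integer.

Hunk 1: at line 5 remove [mxcw,znfl,lijx] add [bvtv,omwr,bihhh] -> 14 lines: nxn zxvmu mlp bqmz stk bvtv omwr bihhh iujn vyyb edqr dlgw miu gwpn
Hunk 2: at line 4 remove [bvtv] add [tqyix] -> 14 lines: nxn zxvmu mlp bqmz stk tqyix omwr bihhh iujn vyyb edqr dlgw miu gwpn
Hunk 3: at line 2 remove [mlp] add [shaez,mxf,ihhm] -> 16 lines: nxn zxvmu shaez mxf ihhm bqmz stk tqyix omwr bihhh iujn vyyb edqr dlgw miu gwpn
Hunk 4: at line 7 remove [omwr,bihhh] add [qjqs] -> 15 lines: nxn zxvmu shaez mxf ihhm bqmz stk tqyix qjqs iujn vyyb edqr dlgw miu gwpn
Hunk 5: at line 12 remove [dlgw,miu] add [jaqm,xwcn,kcmys] -> 16 lines: nxn zxvmu shaez mxf ihhm bqmz stk tqyix qjqs iujn vyyb edqr jaqm xwcn kcmys gwpn
Hunk 6: at line 4 remove [ihhm,bqmz] add [zjc] -> 15 lines: nxn zxvmu shaez mxf zjc stk tqyix qjqs iujn vyyb edqr jaqm xwcn kcmys gwpn
Hunk 7: at line 9 remove [vyyb,edqr,jaqm] add [fmvyh] -> 13 lines: nxn zxvmu shaez mxf zjc stk tqyix qjqs iujn fmvyh xwcn kcmys gwpn
Final line count: 13

Answer: 13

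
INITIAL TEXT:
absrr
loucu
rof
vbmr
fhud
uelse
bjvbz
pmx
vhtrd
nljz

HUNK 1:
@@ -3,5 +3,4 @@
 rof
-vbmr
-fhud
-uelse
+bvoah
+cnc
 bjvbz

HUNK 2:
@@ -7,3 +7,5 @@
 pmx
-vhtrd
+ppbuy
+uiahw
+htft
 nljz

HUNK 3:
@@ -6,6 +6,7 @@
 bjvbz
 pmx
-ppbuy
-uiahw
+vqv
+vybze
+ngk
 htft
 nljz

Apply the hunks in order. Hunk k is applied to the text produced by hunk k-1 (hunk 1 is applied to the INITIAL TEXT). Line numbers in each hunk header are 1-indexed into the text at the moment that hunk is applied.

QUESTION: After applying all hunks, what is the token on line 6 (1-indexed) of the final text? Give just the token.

Answer: bjvbz

Derivation:
Hunk 1: at line 3 remove [vbmr,fhud,uelse] add [bvoah,cnc] -> 9 lines: absrr loucu rof bvoah cnc bjvbz pmx vhtrd nljz
Hunk 2: at line 7 remove [vhtrd] add [ppbuy,uiahw,htft] -> 11 lines: absrr loucu rof bvoah cnc bjvbz pmx ppbuy uiahw htft nljz
Hunk 3: at line 6 remove [ppbuy,uiahw] add [vqv,vybze,ngk] -> 12 lines: absrr loucu rof bvoah cnc bjvbz pmx vqv vybze ngk htft nljz
Final line 6: bjvbz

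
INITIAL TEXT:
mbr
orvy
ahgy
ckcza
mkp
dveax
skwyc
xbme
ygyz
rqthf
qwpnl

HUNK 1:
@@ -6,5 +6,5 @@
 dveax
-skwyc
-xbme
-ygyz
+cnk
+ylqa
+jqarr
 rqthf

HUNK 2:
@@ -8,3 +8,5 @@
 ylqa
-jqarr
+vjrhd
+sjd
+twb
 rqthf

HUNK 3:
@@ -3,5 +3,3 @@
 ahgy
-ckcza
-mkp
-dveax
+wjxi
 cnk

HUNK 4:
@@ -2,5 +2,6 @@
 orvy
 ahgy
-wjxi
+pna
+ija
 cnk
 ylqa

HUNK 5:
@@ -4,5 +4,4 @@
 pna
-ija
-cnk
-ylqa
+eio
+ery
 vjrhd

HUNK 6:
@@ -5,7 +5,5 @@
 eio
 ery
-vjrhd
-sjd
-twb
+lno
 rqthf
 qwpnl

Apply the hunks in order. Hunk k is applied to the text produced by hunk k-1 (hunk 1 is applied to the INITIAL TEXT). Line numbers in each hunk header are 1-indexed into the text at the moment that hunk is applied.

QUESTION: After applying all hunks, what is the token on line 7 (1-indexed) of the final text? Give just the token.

Answer: lno

Derivation:
Hunk 1: at line 6 remove [skwyc,xbme,ygyz] add [cnk,ylqa,jqarr] -> 11 lines: mbr orvy ahgy ckcza mkp dveax cnk ylqa jqarr rqthf qwpnl
Hunk 2: at line 8 remove [jqarr] add [vjrhd,sjd,twb] -> 13 lines: mbr orvy ahgy ckcza mkp dveax cnk ylqa vjrhd sjd twb rqthf qwpnl
Hunk 3: at line 3 remove [ckcza,mkp,dveax] add [wjxi] -> 11 lines: mbr orvy ahgy wjxi cnk ylqa vjrhd sjd twb rqthf qwpnl
Hunk 4: at line 2 remove [wjxi] add [pna,ija] -> 12 lines: mbr orvy ahgy pna ija cnk ylqa vjrhd sjd twb rqthf qwpnl
Hunk 5: at line 4 remove [ija,cnk,ylqa] add [eio,ery] -> 11 lines: mbr orvy ahgy pna eio ery vjrhd sjd twb rqthf qwpnl
Hunk 6: at line 5 remove [vjrhd,sjd,twb] add [lno] -> 9 lines: mbr orvy ahgy pna eio ery lno rqthf qwpnl
Final line 7: lno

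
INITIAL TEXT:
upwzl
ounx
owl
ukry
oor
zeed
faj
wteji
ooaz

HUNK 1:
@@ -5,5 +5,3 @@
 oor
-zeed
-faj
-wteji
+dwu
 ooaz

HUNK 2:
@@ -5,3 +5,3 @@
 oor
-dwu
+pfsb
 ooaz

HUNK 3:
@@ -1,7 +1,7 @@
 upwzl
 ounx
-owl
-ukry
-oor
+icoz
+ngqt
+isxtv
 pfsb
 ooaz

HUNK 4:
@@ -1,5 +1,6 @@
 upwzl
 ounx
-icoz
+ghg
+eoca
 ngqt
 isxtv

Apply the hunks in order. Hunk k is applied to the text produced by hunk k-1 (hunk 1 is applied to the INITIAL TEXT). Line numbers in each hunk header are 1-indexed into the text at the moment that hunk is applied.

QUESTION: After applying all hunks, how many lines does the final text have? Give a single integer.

Answer: 8

Derivation:
Hunk 1: at line 5 remove [zeed,faj,wteji] add [dwu] -> 7 lines: upwzl ounx owl ukry oor dwu ooaz
Hunk 2: at line 5 remove [dwu] add [pfsb] -> 7 lines: upwzl ounx owl ukry oor pfsb ooaz
Hunk 3: at line 1 remove [owl,ukry,oor] add [icoz,ngqt,isxtv] -> 7 lines: upwzl ounx icoz ngqt isxtv pfsb ooaz
Hunk 4: at line 1 remove [icoz] add [ghg,eoca] -> 8 lines: upwzl ounx ghg eoca ngqt isxtv pfsb ooaz
Final line count: 8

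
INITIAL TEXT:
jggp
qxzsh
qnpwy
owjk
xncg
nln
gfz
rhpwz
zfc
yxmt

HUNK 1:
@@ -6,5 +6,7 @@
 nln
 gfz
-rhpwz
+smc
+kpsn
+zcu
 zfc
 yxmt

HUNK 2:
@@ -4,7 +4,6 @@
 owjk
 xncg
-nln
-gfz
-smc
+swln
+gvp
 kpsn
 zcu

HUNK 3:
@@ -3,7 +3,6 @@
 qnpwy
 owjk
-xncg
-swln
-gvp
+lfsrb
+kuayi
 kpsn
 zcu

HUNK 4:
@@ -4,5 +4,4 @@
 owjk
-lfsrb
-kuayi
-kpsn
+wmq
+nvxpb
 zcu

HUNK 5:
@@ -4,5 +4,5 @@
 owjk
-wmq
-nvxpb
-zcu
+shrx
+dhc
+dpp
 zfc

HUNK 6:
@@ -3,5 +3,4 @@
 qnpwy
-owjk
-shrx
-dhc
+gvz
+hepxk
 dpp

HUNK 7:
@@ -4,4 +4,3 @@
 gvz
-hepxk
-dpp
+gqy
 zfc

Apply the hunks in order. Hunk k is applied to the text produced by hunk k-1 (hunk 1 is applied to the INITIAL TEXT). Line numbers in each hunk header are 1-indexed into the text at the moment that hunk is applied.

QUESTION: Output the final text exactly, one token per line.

Answer: jggp
qxzsh
qnpwy
gvz
gqy
zfc
yxmt

Derivation:
Hunk 1: at line 6 remove [rhpwz] add [smc,kpsn,zcu] -> 12 lines: jggp qxzsh qnpwy owjk xncg nln gfz smc kpsn zcu zfc yxmt
Hunk 2: at line 4 remove [nln,gfz,smc] add [swln,gvp] -> 11 lines: jggp qxzsh qnpwy owjk xncg swln gvp kpsn zcu zfc yxmt
Hunk 3: at line 3 remove [xncg,swln,gvp] add [lfsrb,kuayi] -> 10 lines: jggp qxzsh qnpwy owjk lfsrb kuayi kpsn zcu zfc yxmt
Hunk 4: at line 4 remove [lfsrb,kuayi,kpsn] add [wmq,nvxpb] -> 9 lines: jggp qxzsh qnpwy owjk wmq nvxpb zcu zfc yxmt
Hunk 5: at line 4 remove [wmq,nvxpb,zcu] add [shrx,dhc,dpp] -> 9 lines: jggp qxzsh qnpwy owjk shrx dhc dpp zfc yxmt
Hunk 6: at line 3 remove [owjk,shrx,dhc] add [gvz,hepxk] -> 8 lines: jggp qxzsh qnpwy gvz hepxk dpp zfc yxmt
Hunk 7: at line 4 remove [hepxk,dpp] add [gqy] -> 7 lines: jggp qxzsh qnpwy gvz gqy zfc yxmt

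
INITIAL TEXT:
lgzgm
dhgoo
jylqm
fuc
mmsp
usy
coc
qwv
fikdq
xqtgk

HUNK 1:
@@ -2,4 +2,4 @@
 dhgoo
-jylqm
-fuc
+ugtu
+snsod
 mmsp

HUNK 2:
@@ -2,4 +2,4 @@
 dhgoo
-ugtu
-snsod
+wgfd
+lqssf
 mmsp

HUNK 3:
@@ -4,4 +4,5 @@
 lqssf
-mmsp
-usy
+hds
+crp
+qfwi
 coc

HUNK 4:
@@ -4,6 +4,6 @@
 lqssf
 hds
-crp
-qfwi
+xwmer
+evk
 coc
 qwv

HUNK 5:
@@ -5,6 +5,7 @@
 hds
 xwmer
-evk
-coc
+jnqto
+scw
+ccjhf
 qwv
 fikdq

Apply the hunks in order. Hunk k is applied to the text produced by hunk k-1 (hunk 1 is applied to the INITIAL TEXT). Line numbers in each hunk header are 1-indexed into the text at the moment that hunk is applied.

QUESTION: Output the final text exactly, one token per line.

Answer: lgzgm
dhgoo
wgfd
lqssf
hds
xwmer
jnqto
scw
ccjhf
qwv
fikdq
xqtgk

Derivation:
Hunk 1: at line 2 remove [jylqm,fuc] add [ugtu,snsod] -> 10 lines: lgzgm dhgoo ugtu snsod mmsp usy coc qwv fikdq xqtgk
Hunk 2: at line 2 remove [ugtu,snsod] add [wgfd,lqssf] -> 10 lines: lgzgm dhgoo wgfd lqssf mmsp usy coc qwv fikdq xqtgk
Hunk 3: at line 4 remove [mmsp,usy] add [hds,crp,qfwi] -> 11 lines: lgzgm dhgoo wgfd lqssf hds crp qfwi coc qwv fikdq xqtgk
Hunk 4: at line 4 remove [crp,qfwi] add [xwmer,evk] -> 11 lines: lgzgm dhgoo wgfd lqssf hds xwmer evk coc qwv fikdq xqtgk
Hunk 5: at line 5 remove [evk,coc] add [jnqto,scw,ccjhf] -> 12 lines: lgzgm dhgoo wgfd lqssf hds xwmer jnqto scw ccjhf qwv fikdq xqtgk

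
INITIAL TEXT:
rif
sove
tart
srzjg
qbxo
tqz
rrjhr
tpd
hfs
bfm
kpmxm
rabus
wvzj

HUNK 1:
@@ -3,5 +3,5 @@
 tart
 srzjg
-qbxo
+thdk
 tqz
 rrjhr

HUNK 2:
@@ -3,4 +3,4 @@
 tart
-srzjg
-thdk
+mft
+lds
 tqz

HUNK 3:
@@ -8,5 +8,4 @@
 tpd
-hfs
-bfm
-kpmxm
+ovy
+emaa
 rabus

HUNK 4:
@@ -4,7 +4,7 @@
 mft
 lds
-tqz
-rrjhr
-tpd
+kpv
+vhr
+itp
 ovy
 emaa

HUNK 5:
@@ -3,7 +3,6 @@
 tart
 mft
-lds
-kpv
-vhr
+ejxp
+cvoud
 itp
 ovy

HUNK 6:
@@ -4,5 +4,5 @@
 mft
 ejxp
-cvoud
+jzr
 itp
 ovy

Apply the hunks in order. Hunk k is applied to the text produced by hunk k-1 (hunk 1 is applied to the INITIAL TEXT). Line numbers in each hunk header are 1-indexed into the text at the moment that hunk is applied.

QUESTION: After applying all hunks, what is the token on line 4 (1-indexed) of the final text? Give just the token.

Answer: mft

Derivation:
Hunk 1: at line 3 remove [qbxo] add [thdk] -> 13 lines: rif sove tart srzjg thdk tqz rrjhr tpd hfs bfm kpmxm rabus wvzj
Hunk 2: at line 3 remove [srzjg,thdk] add [mft,lds] -> 13 lines: rif sove tart mft lds tqz rrjhr tpd hfs bfm kpmxm rabus wvzj
Hunk 3: at line 8 remove [hfs,bfm,kpmxm] add [ovy,emaa] -> 12 lines: rif sove tart mft lds tqz rrjhr tpd ovy emaa rabus wvzj
Hunk 4: at line 4 remove [tqz,rrjhr,tpd] add [kpv,vhr,itp] -> 12 lines: rif sove tart mft lds kpv vhr itp ovy emaa rabus wvzj
Hunk 5: at line 3 remove [lds,kpv,vhr] add [ejxp,cvoud] -> 11 lines: rif sove tart mft ejxp cvoud itp ovy emaa rabus wvzj
Hunk 6: at line 4 remove [cvoud] add [jzr] -> 11 lines: rif sove tart mft ejxp jzr itp ovy emaa rabus wvzj
Final line 4: mft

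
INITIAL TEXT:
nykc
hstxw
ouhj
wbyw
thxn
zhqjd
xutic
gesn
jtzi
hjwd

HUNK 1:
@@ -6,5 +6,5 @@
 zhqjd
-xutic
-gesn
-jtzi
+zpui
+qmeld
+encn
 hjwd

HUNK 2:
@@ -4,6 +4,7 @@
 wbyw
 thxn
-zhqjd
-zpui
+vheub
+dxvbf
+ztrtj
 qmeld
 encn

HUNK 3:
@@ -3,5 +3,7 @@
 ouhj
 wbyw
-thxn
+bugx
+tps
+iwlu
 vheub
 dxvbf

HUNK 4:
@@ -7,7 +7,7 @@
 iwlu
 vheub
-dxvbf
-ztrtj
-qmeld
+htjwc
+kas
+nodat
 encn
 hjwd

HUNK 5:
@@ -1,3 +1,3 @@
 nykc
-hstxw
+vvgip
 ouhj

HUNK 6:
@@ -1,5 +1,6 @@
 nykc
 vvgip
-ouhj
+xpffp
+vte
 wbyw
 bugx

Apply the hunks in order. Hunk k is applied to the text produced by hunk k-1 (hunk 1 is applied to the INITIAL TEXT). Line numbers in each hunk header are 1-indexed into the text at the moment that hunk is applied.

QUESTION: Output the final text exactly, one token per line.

Hunk 1: at line 6 remove [xutic,gesn,jtzi] add [zpui,qmeld,encn] -> 10 lines: nykc hstxw ouhj wbyw thxn zhqjd zpui qmeld encn hjwd
Hunk 2: at line 4 remove [zhqjd,zpui] add [vheub,dxvbf,ztrtj] -> 11 lines: nykc hstxw ouhj wbyw thxn vheub dxvbf ztrtj qmeld encn hjwd
Hunk 3: at line 3 remove [thxn] add [bugx,tps,iwlu] -> 13 lines: nykc hstxw ouhj wbyw bugx tps iwlu vheub dxvbf ztrtj qmeld encn hjwd
Hunk 4: at line 7 remove [dxvbf,ztrtj,qmeld] add [htjwc,kas,nodat] -> 13 lines: nykc hstxw ouhj wbyw bugx tps iwlu vheub htjwc kas nodat encn hjwd
Hunk 5: at line 1 remove [hstxw] add [vvgip] -> 13 lines: nykc vvgip ouhj wbyw bugx tps iwlu vheub htjwc kas nodat encn hjwd
Hunk 6: at line 1 remove [ouhj] add [xpffp,vte] -> 14 lines: nykc vvgip xpffp vte wbyw bugx tps iwlu vheub htjwc kas nodat encn hjwd

Answer: nykc
vvgip
xpffp
vte
wbyw
bugx
tps
iwlu
vheub
htjwc
kas
nodat
encn
hjwd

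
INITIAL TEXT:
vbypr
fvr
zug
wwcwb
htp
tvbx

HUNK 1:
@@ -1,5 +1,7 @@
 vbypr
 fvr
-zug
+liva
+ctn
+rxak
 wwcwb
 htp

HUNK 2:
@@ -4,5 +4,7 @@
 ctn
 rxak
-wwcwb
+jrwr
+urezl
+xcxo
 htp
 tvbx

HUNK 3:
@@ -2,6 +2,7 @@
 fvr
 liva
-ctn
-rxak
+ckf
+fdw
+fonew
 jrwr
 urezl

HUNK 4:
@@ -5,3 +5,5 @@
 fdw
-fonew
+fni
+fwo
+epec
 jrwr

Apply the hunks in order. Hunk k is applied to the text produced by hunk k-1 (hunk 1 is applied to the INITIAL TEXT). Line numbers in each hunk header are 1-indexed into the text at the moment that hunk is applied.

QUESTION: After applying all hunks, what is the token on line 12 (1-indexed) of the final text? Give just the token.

Answer: htp

Derivation:
Hunk 1: at line 1 remove [zug] add [liva,ctn,rxak] -> 8 lines: vbypr fvr liva ctn rxak wwcwb htp tvbx
Hunk 2: at line 4 remove [wwcwb] add [jrwr,urezl,xcxo] -> 10 lines: vbypr fvr liva ctn rxak jrwr urezl xcxo htp tvbx
Hunk 3: at line 2 remove [ctn,rxak] add [ckf,fdw,fonew] -> 11 lines: vbypr fvr liva ckf fdw fonew jrwr urezl xcxo htp tvbx
Hunk 4: at line 5 remove [fonew] add [fni,fwo,epec] -> 13 lines: vbypr fvr liva ckf fdw fni fwo epec jrwr urezl xcxo htp tvbx
Final line 12: htp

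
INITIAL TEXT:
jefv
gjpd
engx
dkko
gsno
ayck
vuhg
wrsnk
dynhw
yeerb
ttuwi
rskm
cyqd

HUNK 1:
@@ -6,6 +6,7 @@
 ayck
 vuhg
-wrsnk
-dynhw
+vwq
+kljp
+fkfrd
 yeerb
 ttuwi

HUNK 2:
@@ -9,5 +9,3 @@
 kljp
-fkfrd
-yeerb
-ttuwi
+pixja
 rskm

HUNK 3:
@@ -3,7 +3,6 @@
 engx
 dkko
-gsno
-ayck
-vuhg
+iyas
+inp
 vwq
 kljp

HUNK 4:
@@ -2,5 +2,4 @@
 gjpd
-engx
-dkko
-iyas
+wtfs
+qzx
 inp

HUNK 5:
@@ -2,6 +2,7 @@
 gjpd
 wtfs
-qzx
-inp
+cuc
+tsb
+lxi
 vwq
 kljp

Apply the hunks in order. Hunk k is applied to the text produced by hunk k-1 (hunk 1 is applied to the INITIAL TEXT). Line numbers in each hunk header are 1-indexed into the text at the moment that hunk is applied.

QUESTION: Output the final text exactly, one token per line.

Answer: jefv
gjpd
wtfs
cuc
tsb
lxi
vwq
kljp
pixja
rskm
cyqd

Derivation:
Hunk 1: at line 6 remove [wrsnk,dynhw] add [vwq,kljp,fkfrd] -> 14 lines: jefv gjpd engx dkko gsno ayck vuhg vwq kljp fkfrd yeerb ttuwi rskm cyqd
Hunk 2: at line 9 remove [fkfrd,yeerb,ttuwi] add [pixja] -> 12 lines: jefv gjpd engx dkko gsno ayck vuhg vwq kljp pixja rskm cyqd
Hunk 3: at line 3 remove [gsno,ayck,vuhg] add [iyas,inp] -> 11 lines: jefv gjpd engx dkko iyas inp vwq kljp pixja rskm cyqd
Hunk 4: at line 2 remove [engx,dkko,iyas] add [wtfs,qzx] -> 10 lines: jefv gjpd wtfs qzx inp vwq kljp pixja rskm cyqd
Hunk 5: at line 2 remove [qzx,inp] add [cuc,tsb,lxi] -> 11 lines: jefv gjpd wtfs cuc tsb lxi vwq kljp pixja rskm cyqd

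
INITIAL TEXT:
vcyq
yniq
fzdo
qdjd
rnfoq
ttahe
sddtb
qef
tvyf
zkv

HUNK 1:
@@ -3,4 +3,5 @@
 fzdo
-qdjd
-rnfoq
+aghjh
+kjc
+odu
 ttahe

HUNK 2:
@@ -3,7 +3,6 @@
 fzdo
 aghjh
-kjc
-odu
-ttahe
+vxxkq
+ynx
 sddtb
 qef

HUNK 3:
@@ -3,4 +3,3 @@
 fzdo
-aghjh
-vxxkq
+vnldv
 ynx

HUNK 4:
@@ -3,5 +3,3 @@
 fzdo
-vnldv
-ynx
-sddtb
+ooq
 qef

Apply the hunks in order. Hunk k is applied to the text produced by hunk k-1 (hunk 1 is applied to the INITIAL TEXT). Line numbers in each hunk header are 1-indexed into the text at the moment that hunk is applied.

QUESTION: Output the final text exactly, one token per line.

Hunk 1: at line 3 remove [qdjd,rnfoq] add [aghjh,kjc,odu] -> 11 lines: vcyq yniq fzdo aghjh kjc odu ttahe sddtb qef tvyf zkv
Hunk 2: at line 3 remove [kjc,odu,ttahe] add [vxxkq,ynx] -> 10 lines: vcyq yniq fzdo aghjh vxxkq ynx sddtb qef tvyf zkv
Hunk 3: at line 3 remove [aghjh,vxxkq] add [vnldv] -> 9 lines: vcyq yniq fzdo vnldv ynx sddtb qef tvyf zkv
Hunk 4: at line 3 remove [vnldv,ynx,sddtb] add [ooq] -> 7 lines: vcyq yniq fzdo ooq qef tvyf zkv

Answer: vcyq
yniq
fzdo
ooq
qef
tvyf
zkv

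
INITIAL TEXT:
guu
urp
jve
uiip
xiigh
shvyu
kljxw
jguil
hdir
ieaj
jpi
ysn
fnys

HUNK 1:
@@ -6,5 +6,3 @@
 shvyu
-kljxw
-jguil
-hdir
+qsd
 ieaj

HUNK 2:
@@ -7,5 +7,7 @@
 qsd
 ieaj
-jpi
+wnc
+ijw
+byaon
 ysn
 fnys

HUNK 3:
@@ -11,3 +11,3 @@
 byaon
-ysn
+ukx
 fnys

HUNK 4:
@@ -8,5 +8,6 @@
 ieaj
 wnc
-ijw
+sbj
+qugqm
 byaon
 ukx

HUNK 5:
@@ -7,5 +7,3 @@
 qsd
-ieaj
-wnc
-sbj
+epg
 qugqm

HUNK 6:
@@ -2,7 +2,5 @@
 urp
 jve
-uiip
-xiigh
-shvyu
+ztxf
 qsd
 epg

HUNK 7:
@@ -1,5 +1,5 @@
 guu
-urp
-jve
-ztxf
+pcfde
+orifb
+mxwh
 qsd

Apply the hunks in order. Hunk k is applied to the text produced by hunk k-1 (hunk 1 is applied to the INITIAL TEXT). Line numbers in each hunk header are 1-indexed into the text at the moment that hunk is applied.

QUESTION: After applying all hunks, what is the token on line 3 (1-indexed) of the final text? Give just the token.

Hunk 1: at line 6 remove [kljxw,jguil,hdir] add [qsd] -> 11 lines: guu urp jve uiip xiigh shvyu qsd ieaj jpi ysn fnys
Hunk 2: at line 7 remove [jpi] add [wnc,ijw,byaon] -> 13 lines: guu urp jve uiip xiigh shvyu qsd ieaj wnc ijw byaon ysn fnys
Hunk 3: at line 11 remove [ysn] add [ukx] -> 13 lines: guu urp jve uiip xiigh shvyu qsd ieaj wnc ijw byaon ukx fnys
Hunk 4: at line 8 remove [ijw] add [sbj,qugqm] -> 14 lines: guu urp jve uiip xiigh shvyu qsd ieaj wnc sbj qugqm byaon ukx fnys
Hunk 5: at line 7 remove [ieaj,wnc,sbj] add [epg] -> 12 lines: guu urp jve uiip xiigh shvyu qsd epg qugqm byaon ukx fnys
Hunk 6: at line 2 remove [uiip,xiigh,shvyu] add [ztxf] -> 10 lines: guu urp jve ztxf qsd epg qugqm byaon ukx fnys
Hunk 7: at line 1 remove [urp,jve,ztxf] add [pcfde,orifb,mxwh] -> 10 lines: guu pcfde orifb mxwh qsd epg qugqm byaon ukx fnys
Final line 3: orifb

Answer: orifb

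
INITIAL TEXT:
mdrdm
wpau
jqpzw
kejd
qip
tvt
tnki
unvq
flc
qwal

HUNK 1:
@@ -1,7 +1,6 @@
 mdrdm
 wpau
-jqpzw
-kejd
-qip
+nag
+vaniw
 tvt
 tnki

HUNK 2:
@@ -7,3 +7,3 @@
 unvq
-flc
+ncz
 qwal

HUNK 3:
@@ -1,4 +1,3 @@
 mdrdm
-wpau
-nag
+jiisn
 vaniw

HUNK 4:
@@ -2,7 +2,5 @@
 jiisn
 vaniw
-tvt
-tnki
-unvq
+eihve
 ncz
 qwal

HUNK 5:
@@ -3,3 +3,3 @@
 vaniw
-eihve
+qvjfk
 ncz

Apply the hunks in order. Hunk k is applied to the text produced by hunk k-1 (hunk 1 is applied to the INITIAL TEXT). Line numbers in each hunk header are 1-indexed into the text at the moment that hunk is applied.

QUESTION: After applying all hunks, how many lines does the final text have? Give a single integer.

Answer: 6

Derivation:
Hunk 1: at line 1 remove [jqpzw,kejd,qip] add [nag,vaniw] -> 9 lines: mdrdm wpau nag vaniw tvt tnki unvq flc qwal
Hunk 2: at line 7 remove [flc] add [ncz] -> 9 lines: mdrdm wpau nag vaniw tvt tnki unvq ncz qwal
Hunk 3: at line 1 remove [wpau,nag] add [jiisn] -> 8 lines: mdrdm jiisn vaniw tvt tnki unvq ncz qwal
Hunk 4: at line 2 remove [tvt,tnki,unvq] add [eihve] -> 6 lines: mdrdm jiisn vaniw eihve ncz qwal
Hunk 5: at line 3 remove [eihve] add [qvjfk] -> 6 lines: mdrdm jiisn vaniw qvjfk ncz qwal
Final line count: 6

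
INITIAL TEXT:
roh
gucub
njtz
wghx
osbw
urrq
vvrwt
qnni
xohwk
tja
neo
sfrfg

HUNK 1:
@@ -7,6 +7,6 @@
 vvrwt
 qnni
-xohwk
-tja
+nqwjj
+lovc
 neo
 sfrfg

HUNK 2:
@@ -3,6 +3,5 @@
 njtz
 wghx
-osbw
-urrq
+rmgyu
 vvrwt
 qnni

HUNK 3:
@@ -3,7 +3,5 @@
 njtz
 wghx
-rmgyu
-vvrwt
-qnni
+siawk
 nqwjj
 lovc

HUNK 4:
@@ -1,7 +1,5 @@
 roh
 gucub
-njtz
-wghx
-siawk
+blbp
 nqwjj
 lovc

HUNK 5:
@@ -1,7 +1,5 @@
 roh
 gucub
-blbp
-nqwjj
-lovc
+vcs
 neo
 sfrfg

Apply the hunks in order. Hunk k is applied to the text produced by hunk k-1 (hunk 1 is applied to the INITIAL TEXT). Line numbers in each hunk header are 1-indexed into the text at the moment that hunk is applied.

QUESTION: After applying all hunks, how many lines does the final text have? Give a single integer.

Answer: 5

Derivation:
Hunk 1: at line 7 remove [xohwk,tja] add [nqwjj,lovc] -> 12 lines: roh gucub njtz wghx osbw urrq vvrwt qnni nqwjj lovc neo sfrfg
Hunk 2: at line 3 remove [osbw,urrq] add [rmgyu] -> 11 lines: roh gucub njtz wghx rmgyu vvrwt qnni nqwjj lovc neo sfrfg
Hunk 3: at line 3 remove [rmgyu,vvrwt,qnni] add [siawk] -> 9 lines: roh gucub njtz wghx siawk nqwjj lovc neo sfrfg
Hunk 4: at line 1 remove [njtz,wghx,siawk] add [blbp] -> 7 lines: roh gucub blbp nqwjj lovc neo sfrfg
Hunk 5: at line 1 remove [blbp,nqwjj,lovc] add [vcs] -> 5 lines: roh gucub vcs neo sfrfg
Final line count: 5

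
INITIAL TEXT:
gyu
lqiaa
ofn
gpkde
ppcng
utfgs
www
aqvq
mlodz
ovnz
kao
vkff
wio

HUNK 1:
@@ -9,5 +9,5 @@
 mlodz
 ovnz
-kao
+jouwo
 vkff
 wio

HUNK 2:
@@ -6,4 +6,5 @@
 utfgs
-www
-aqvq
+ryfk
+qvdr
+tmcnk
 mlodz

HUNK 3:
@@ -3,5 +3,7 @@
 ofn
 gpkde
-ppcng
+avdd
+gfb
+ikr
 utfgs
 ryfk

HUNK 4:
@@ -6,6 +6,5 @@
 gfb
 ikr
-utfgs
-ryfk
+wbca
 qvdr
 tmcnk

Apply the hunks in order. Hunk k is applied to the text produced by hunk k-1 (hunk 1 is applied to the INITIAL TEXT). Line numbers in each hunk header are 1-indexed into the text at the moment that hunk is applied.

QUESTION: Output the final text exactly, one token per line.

Answer: gyu
lqiaa
ofn
gpkde
avdd
gfb
ikr
wbca
qvdr
tmcnk
mlodz
ovnz
jouwo
vkff
wio

Derivation:
Hunk 1: at line 9 remove [kao] add [jouwo] -> 13 lines: gyu lqiaa ofn gpkde ppcng utfgs www aqvq mlodz ovnz jouwo vkff wio
Hunk 2: at line 6 remove [www,aqvq] add [ryfk,qvdr,tmcnk] -> 14 lines: gyu lqiaa ofn gpkde ppcng utfgs ryfk qvdr tmcnk mlodz ovnz jouwo vkff wio
Hunk 3: at line 3 remove [ppcng] add [avdd,gfb,ikr] -> 16 lines: gyu lqiaa ofn gpkde avdd gfb ikr utfgs ryfk qvdr tmcnk mlodz ovnz jouwo vkff wio
Hunk 4: at line 6 remove [utfgs,ryfk] add [wbca] -> 15 lines: gyu lqiaa ofn gpkde avdd gfb ikr wbca qvdr tmcnk mlodz ovnz jouwo vkff wio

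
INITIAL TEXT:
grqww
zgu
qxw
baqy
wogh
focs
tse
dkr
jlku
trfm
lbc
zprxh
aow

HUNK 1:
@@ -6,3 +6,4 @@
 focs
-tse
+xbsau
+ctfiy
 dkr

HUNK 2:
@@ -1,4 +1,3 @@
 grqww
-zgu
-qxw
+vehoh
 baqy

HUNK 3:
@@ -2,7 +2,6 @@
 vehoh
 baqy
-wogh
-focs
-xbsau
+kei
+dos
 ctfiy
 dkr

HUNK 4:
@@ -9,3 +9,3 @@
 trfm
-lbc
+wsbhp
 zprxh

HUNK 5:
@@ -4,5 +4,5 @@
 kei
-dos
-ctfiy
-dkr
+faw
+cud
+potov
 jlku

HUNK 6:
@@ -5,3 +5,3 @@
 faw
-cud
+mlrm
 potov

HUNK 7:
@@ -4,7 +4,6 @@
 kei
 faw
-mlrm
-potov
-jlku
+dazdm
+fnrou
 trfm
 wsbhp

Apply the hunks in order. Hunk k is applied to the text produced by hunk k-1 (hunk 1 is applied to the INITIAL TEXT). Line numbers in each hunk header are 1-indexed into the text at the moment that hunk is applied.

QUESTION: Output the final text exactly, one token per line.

Hunk 1: at line 6 remove [tse] add [xbsau,ctfiy] -> 14 lines: grqww zgu qxw baqy wogh focs xbsau ctfiy dkr jlku trfm lbc zprxh aow
Hunk 2: at line 1 remove [zgu,qxw] add [vehoh] -> 13 lines: grqww vehoh baqy wogh focs xbsau ctfiy dkr jlku trfm lbc zprxh aow
Hunk 3: at line 2 remove [wogh,focs,xbsau] add [kei,dos] -> 12 lines: grqww vehoh baqy kei dos ctfiy dkr jlku trfm lbc zprxh aow
Hunk 4: at line 9 remove [lbc] add [wsbhp] -> 12 lines: grqww vehoh baqy kei dos ctfiy dkr jlku trfm wsbhp zprxh aow
Hunk 5: at line 4 remove [dos,ctfiy,dkr] add [faw,cud,potov] -> 12 lines: grqww vehoh baqy kei faw cud potov jlku trfm wsbhp zprxh aow
Hunk 6: at line 5 remove [cud] add [mlrm] -> 12 lines: grqww vehoh baqy kei faw mlrm potov jlku trfm wsbhp zprxh aow
Hunk 7: at line 4 remove [mlrm,potov,jlku] add [dazdm,fnrou] -> 11 lines: grqww vehoh baqy kei faw dazdm fnrou trfm wsbhp zprxh aow

Answer: grqww
vehoh
baqy
kei
faw
dazdm
fnrou
trfm
wsbhp
zprxh
aow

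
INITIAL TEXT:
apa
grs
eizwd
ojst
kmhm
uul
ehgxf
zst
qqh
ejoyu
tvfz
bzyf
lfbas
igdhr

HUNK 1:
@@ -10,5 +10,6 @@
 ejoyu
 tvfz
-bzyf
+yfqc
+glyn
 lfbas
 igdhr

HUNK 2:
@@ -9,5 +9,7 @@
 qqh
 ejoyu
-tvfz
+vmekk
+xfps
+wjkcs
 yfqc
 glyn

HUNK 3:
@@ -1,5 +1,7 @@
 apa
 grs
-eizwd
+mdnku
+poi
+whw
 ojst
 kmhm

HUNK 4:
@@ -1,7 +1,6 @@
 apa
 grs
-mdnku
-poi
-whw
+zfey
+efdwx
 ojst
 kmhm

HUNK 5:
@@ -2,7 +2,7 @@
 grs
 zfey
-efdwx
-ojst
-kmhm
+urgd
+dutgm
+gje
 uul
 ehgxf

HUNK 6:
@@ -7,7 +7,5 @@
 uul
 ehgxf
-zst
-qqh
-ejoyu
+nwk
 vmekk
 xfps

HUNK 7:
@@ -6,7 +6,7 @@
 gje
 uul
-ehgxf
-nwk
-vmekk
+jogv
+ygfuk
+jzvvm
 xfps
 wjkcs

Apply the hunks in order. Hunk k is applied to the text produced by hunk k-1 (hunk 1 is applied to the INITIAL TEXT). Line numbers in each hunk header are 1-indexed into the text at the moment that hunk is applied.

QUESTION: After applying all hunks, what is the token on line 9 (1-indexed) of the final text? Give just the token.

Answer: ygfuk

Derivation:
Hunk 1: at line 10 remove [bzyf] add [yfqc,glyn] -> 15 lines: apa grs eizwd ojst kmhm uul ehgxf zst qqh ejoyu tvfz yfqc glyn lfbas igdhr
Hunk 2: at line 9 remove [tvfz] add [vmekk,xfps,wjkcs] -> 17 lines: apa grs eizwd ojst kmhm uul ehgxf zst qqh ejoyu vmekk xfps wjkcs yfqc glyn lfbas igdhr
Hunk 3: at line 1 remove [eizwd] add [mdnku,poi,whw] -> 19 lines: apa grs mdnku poi whw ojst kmhm uul ehgxf zst qqh ejoyu vmekk xfps wjkcs yfqc glyn lfbas igdhr
Hunk 4: at line 1 remove [mdnku,poi,whw] add [zfey,efdwx] -> 18 lines: apa grs zfey efdwx ojst kmhm uul ehgxf zst qqh ejoyu vmekk xfps wjkcs yfqc glyn lfbas igdhr
Hunk 5: at line 2 remove [efdwx,ojst,kmhm] add [urgd,dutgm,gje] -> 18 lines: apa grs zfey urgd dutgm gje uul ehgxf zst qqh ejoyu vmekk xfps wjkcs yfqc glyn lfbas igdhr
Hunk 6: at line 7 remove [zst,qqh,ejoyu] add [nwk] -> 16 lines: apa grs zfey urgd dutgm gje uul ehgxf nwk vmekk xfps wjkcs yfqc glyn lfbas igdhr
Hunk 7: at line 6 remove [ehgxf,nwk,vmekk] add [jogv,ygfuk,jzvvm] -> 16 lines: apa grs zfey urgd dutgm gje uul jogv ygfuk jzvvm xfps wjkcs yfqc glyn lfbas igdhr
Final line 9: ygfuk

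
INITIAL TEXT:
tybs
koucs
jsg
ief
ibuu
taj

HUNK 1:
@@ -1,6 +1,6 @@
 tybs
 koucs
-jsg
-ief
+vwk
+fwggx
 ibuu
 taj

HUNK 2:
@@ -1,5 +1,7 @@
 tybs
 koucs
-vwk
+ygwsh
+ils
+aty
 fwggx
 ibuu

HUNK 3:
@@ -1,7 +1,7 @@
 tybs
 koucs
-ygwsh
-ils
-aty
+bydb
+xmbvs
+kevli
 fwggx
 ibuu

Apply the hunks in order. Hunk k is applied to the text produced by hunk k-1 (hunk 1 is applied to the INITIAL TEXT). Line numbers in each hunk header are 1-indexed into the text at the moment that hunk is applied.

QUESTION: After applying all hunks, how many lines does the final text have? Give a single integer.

Answer: 8

Derivation:
Hunk 1: at line 1 remove [jsg,ief] add [vwk,fwggx] -> 6 lines: tybs koucs vwk fwggx ibuu taj
Hunk 2: at line 1 remove [vwk] add [ygwsh,ils,aty] -> 8 lines: tybs koucs ygwsh ils aty fwggx ibuu taj
Hunk 3: at line 1 remove [ygwsh,ils,aty] add [bydb,xmbvs,kevli] -> 8 lines: tybs koucs bydb xmbvs kevli fwggx ibuu taj
Final line count: 8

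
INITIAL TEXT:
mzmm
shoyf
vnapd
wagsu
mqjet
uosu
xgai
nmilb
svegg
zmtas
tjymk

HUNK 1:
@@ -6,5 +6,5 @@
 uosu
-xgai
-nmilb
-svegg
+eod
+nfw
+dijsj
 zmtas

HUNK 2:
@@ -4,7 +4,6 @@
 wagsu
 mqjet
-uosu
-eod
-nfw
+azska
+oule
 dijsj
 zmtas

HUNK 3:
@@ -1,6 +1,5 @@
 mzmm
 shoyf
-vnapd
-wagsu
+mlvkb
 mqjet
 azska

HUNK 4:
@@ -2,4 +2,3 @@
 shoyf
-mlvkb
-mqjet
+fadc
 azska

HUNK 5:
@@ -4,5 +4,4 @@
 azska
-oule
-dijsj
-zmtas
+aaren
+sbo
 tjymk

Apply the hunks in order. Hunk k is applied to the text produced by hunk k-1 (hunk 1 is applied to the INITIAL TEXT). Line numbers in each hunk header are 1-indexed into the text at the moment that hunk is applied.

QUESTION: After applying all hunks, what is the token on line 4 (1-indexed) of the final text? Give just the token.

Hunk 1: at line 6 remove [xgai,nmilb,svegg] add [eod,nfw,dijsj] -> 11 lines: mzmm shoyf vnapd wagsu mqjet uosu eod nfw dijsj zmtas tjymk
Hunk 2: at line 4 remove [uosu,eod,nfw] add [azska,oule] -> 10 lines: mzmm shoyf vnapd wagsu mqjet azska oule dijsj zmtas tjymk
Hunk 3: at line 1 remove [vnapd,wagsu] add [mlvkb] -> 9 lines: mzmm shoyf mlvkb mqjet azska oule dijsj zmtas tjymk
Hunk 4: at line 2 remove [mlvkb,mqjet] add [fadc] -> 8 lines: mzmm shoyf fadc azska oule dijsj zmtas tjymk
Hunk 5: at line 4 remove [oule,dijsj,zmtas] add [aaren,sbo] -> 7 lines: mzmm shoyf fadc azska aaren sbo tjymk
Final line 4: azska

Answer: azska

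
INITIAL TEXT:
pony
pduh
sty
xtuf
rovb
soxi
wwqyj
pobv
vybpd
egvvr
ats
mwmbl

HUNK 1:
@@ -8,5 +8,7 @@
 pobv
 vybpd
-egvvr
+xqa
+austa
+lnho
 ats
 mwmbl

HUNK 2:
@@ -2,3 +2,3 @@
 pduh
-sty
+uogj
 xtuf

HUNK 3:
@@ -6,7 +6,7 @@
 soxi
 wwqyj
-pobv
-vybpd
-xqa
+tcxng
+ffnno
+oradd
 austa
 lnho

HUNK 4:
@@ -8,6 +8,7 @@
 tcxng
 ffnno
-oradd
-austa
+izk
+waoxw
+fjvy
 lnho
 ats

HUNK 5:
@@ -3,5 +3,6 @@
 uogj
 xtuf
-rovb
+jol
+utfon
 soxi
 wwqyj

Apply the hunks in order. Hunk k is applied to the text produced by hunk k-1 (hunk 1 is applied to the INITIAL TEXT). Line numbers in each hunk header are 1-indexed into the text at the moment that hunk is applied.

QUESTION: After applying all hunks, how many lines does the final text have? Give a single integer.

Answer: 16

Derivation:
Hunk 1: at line 8 remove [egvvr] add [xqa,austa,lnho] -> 14 lines: pony pduh sty xtuf rovb soxi wwqyj pobv vybpd xqa austa lnho ats mwmbl
Hunk 2: at line 2 remove [sty] add [uogj] -> 14 lines: pony pduh uogj xtuf rovb soxi wwqyj pobv vybpd xqa austa lnho ats mwmbl
Hunk 3: at line 6 remove [pobv,vybpd,xqa] add [tcxng,ffnno,oradd] -> 14 lines: pony pduh uogj xtuf rovb soxi wwqyj tcxng ffnno oradd austa lnho ats mwmbl
Hunk 4: at line 8 remove [oradd,austa] add [izk,waoxw,fjvy] -> 15 lines: pony pduh uogj xtuf rovb soxi wwqyj tcxng ffnno izk waoxw fjvy lnho ats mwmbl
Hunk 5: at line 3 remove [rovb] add [jol,utfon] -> 16 lines: pony pduh uogj xtuf jol utfon soxi wwqyj tcxng ffnno izk waoxw fjvy lnho ats mwmbl
Final line count: 16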